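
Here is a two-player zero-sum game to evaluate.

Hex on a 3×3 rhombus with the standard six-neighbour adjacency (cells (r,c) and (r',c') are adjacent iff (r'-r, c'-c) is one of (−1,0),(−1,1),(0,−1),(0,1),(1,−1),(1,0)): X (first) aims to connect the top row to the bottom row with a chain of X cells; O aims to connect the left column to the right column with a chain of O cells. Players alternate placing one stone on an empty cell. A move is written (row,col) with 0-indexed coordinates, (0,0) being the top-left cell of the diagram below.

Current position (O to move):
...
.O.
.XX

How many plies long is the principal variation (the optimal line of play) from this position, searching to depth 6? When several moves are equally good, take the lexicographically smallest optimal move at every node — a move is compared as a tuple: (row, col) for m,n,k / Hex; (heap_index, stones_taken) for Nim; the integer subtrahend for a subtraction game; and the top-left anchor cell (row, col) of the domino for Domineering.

PV length from [.../.O./.XX]: 5 plies

ply 1, O at .../.O./.XX | (0,0)=+1→O../.O./.XX*; (0,1)=+1→.O./.O./.XX; (0,2)=+1→..O/.O./.XX; (1,0)=+1→.../OO./.XX; (1,2)=+1→.../.OO/.XX; (2,0)=+1→.../.O./OXX
ply 2, X at O../.O./.XX | (0,1)=-1→OX./.O./.XX*; (0,2)=-1→O.X/.O./.XX; (1,0)=-1→O../XO./.XX; (1,2)=-1→O../.OX/.XX; (2,0)=-1→O../.O./XXX
ply 3, O at OX./.O./.XX | (0,2)=+1→OXO/.O./.XX*; (1,0)=+1→OX./OO./.XX; (1,2)=+1→OX./.OO/.XX; (2,0)=+1→OX./.O./OXX
ply 4, X at OXO/.O./.XX | (1,0)=-1→OXO/XO./.XX*; (1,2)=-1→OXO/.OX/.XX; (2,0)=-1→OXO/.O./XXX
ply 5, O at OXO/XO./.XX | (1,2)=-1→OXO/XOO/.XX; (2,0)=+1→OXO/XO./OXX*
ply 6: OXO/XO./OXX is terminal -1 (X); from .../.O./.XX depth 6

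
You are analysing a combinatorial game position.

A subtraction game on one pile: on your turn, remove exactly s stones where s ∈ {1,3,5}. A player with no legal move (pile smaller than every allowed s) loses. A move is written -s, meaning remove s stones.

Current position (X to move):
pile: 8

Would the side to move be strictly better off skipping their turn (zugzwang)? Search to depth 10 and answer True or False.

p1 X@[8]: -1[7]-1* -3[5]-1 -5[3]-1
p2 O@[7]: -1[6]+1* -3[4]+1 -5[2]+1
p3 X@[6]: -1[5]-1* -3[3]-1 -5[1]-1
p4 O@[5]: -1[4]+1* -3[2]+1 -5[0]+1
p5 X@[4]: -1[3]-1* -3[1]-1
p6 O@[3]: -1[2]+1* -3[0]+1
p7 X@[2]: -1[1]-1*
p8 O@[1]: -1[0]+1*
p9 X@[0] terminal -1; root [8] d10
if X skipped the turn, O would face:
~ p1 O@[8]: -1[7]-1* -3[5]-1 -5[3]-1
~ p2 X@[7]: -1[6]+1* -3[4]+1 -5[2]+1
~ p3 O@[6]: -1[5]-1* -3[3]-1 -5[1]-1
~ p4 X@[5]: -1[4]+1* -3[2]+1 -5[0]+1
~ p5 O@[4]: -1[3]-1* -3[1]-1
~ p6 X@[3]: -1[2]+1* -3[0]+1
~ p7 O@[2]: -1[1]-1*
~ p8 X@[1]: -1[0]+1*
~ p9 O@[0] terminal -1; root [8] d10
compare (X): move=-1 vs pass=+1

zugzwang(8, X) = True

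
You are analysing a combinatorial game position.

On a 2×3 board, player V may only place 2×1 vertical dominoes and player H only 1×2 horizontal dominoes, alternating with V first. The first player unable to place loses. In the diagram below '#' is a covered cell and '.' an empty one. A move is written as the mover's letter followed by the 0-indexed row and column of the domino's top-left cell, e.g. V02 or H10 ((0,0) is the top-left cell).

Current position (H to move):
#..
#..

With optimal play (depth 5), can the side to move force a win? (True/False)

H winning at [#../#..]: True

p1 H@[#../#..]: H01[###/#..]+1* H11[#../###]+1
p2 V@[###/#..] terminal -1; root [#../#..] d5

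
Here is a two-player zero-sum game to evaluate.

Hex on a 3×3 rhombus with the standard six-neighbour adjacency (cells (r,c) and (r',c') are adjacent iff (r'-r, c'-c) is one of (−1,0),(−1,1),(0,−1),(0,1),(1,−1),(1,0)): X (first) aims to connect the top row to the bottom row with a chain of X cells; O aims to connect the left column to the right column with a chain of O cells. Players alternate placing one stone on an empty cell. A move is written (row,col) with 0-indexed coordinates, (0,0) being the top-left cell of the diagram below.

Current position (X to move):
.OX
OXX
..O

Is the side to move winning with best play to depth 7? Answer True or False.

p1 X@[.OX/OXX/..O]: (0,0)[XOX/OXX/..O]+1* (2,0)[.OX/OXX/X.O]+1 (2,1)[.OX/OXX/.XO]+1
p2 O@[XOX/OXX/..O]: (2,0)[XOX/OXX/O.O]-1* (2,1)[XOX/OXX/.OO]-1
p3 X@[XOX/OXX/O.O]: (2,1)[XOX/OXX/OXO]+1*
p4 O@[XOX/OXX/OXO] terminal -1; root [.OX/OXX/..O] d7

X winning at [.OX/OXX/..O]: True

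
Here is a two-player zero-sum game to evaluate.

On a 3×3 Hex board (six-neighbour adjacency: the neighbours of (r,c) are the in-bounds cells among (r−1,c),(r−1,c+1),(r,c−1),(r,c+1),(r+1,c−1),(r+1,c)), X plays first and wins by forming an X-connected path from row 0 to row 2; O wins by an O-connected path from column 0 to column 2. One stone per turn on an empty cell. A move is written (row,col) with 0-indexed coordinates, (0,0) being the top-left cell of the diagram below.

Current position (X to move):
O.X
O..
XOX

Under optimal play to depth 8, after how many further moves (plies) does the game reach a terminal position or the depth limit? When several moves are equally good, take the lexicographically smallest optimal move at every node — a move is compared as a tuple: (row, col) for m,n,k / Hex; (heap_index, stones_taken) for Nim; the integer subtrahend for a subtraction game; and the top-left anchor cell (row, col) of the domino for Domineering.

p1 X@[O.X/O../XOX]: (0,1)[OXX/O../XOX]+1* (1,1)[O.X/OX./XOX]+1 (1,2)[O.X/O.X/XOX]+1
p2 O@[OXX/O../XOX]: (1,1)[OXX/OO./XOX]-1* (1,2)[OXX/O.O/XOX]-1
p3 X@[OXX/OO./XOX]: (1,2)[OXX/OOX/XOX]+1*
p4 O@[OXX/OOX/XOX] terminal -1; root [O.X/O../XOX] d8

PV length from [O.X/O../XOX]: 3 plies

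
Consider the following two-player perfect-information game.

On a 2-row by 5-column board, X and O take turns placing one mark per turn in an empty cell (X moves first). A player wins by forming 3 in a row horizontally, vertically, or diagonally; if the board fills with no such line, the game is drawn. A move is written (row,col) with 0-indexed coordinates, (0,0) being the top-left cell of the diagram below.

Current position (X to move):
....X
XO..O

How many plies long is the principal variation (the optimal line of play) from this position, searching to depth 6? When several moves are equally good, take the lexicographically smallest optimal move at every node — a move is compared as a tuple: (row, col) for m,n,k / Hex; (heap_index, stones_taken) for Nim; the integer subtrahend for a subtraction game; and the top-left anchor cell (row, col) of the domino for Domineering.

PV length from [....X/XO..O]: 6 plies

p1 X@[....X/XO..O]: (0,0)[X...X/XO..O]+0* (0,1)[.X..X/XO..O]+0 (0,2)[..X.X/XO..O]+0 (0,3)[...XX/XO..O]+0 (1,2)[....X/XOX.O]+0 (1,3)[....X/XO.XO]+0
p2 O@[X...X/XO..O]: (0,1)[XO..X/XO..O]+0* (0,2)[X.O.X/XO..O]+0 (0,3)[X..OX/XO..O]+0 (1,2)[X...X/XOO.O]+0 (1,3)[X...X/XO.OO]+0
p3 X@[XO..X/XO..O]: (0,2)[XOX.X/XO..O]+0* (0,3)[XO.XX/XO..O]+0 (1,2)[XO..X/XOX.O]+0 (1,3)[XO..X/XO.XO]+0
p4 O@[XOX.X/XO..O]: (0,3)[XOXOX/XO..O]+0* (1,2)[XOX.X/XOO.O]-1 (1,3)[XOX.X/XO.OO]-1
p5 X@[XOXOX/XO..O]: (1,2)[XOXOX/XOX.O]+0* (1,3)[XOXOX/XO.XO]+0
p6 O@[XOXOX/XOX.O]: (1,3)[XOXOX/XOXOO]+0*
p7 X@[XOXOX/XOXOO] terminal +0; root [....X/XO..O] d6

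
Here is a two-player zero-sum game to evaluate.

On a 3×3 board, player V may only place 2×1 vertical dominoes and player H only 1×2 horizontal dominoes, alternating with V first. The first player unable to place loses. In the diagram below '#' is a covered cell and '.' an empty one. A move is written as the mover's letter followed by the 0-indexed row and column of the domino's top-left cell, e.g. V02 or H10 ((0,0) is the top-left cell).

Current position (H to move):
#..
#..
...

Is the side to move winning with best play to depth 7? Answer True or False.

H winning at [#../#../...]: True

ply 1, H at #../#../... | H01=-1→###/#../...; H11=+1→#../###/...*; H20=-1→#../#../##.; H21=-1→#../#../.##
ply 2: #../###/... is terminal -1 (V); from #../#../... depth 7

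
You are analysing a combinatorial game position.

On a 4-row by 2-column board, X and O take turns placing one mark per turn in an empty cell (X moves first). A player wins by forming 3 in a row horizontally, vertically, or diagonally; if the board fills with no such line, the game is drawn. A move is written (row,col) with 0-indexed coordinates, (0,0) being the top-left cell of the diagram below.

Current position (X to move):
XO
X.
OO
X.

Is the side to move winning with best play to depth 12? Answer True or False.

X winning at [XO/X./OO/X.]: False

[XO/X./OO/X.] X move#1: (1,1):+0/XO/XX/OO/X.*, (3,1):-1/XO/X./OO/XX
[XO/XX/OO/X.] O move#2: (3,1):+0/XO/XX/OO/XO*
[XO/XX/OO/XO] end (terminal +0, X#3); searched XO/X./OO/X. to 12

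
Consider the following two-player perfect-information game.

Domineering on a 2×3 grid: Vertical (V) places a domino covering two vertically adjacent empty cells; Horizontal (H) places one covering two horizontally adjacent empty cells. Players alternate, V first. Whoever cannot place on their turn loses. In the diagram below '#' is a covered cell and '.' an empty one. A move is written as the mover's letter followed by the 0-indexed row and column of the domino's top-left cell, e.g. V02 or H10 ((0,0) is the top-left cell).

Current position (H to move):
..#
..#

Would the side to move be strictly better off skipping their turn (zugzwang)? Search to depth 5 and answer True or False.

zugzwang(..#/..#, H) = False

p1 H@[..#/..#]: H00[###/..#]+1* H10[..#/###]+1
p2 V@[###/..#] terminal -1; root [..#/..#] d5
suppose H passes — search the same position with V to move:
pass> p1 V@[..#/..#]: V00[#.#/#.#]+1* V01[.##/.##]+1
pass> p2 H@[#.#/#.#] terminal -1; root [..#/..#] d5
for H: play +1, pass -1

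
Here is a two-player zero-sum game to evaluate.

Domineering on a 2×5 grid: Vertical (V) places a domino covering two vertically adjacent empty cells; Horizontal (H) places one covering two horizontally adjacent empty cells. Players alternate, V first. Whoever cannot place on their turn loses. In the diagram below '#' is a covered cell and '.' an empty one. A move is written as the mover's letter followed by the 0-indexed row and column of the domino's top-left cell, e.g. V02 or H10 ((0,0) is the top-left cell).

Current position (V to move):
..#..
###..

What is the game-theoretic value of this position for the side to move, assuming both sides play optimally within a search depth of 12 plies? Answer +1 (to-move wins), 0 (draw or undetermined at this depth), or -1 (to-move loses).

[..#../###..] V move#1: V03:+1/..##./####.*, V04:+1/..#.#/###.#
[..##./####.] H move#2: H00:-1/####./####.*
[####./####.] V move#3: V04:+1/#####/#####*
[#####/#####] end (terminal -1, H#4); searched ..#../###.. to 12

value(..#../###.., V) = +1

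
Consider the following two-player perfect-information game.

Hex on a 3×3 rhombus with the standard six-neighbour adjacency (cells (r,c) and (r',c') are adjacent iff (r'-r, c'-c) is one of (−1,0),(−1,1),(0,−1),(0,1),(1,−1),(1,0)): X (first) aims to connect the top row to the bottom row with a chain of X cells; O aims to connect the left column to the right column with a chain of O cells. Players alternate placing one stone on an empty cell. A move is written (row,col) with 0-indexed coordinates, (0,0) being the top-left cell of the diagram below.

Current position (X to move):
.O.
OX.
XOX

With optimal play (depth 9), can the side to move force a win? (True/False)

ply 1, X at .O./OX./XOX | (0,0)=-1→XO./OX./XOX; (0,2)=+1→.OX/OX./XOX*; (1,2)=-1→.O./OXX/XOX
ply 2: .OX/OX./XOX is terminal -1 (O); from .O./OX./XOX depth 9

X winning at [.O./OX./XOX]: True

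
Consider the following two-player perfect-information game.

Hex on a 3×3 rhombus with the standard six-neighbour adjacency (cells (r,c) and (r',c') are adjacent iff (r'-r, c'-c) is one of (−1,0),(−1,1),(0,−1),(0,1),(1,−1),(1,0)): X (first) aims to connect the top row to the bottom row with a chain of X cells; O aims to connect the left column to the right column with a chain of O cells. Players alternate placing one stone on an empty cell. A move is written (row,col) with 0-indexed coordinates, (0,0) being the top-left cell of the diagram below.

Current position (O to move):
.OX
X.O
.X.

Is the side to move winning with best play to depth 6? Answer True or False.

ply 1, O at .OX/X.O/.X. | (0,0)=-1→OOX/X.O/.X.; (1,1)=+1→.OX/XOO/.X.*; (2,0)=-1→.OX/X.O/OX.; (2,2)=-1→.OX/X.O/.XO
ply 2, X at .OX/XOO/.X. | (0,0)=-1→XOX/XOO/.X.*; (2,0)=-1→.OX/XOO/XX.; (2,2)=-1→.OX/XOO/.XX
ply 3, O at XOX/XOO/.X. | (2,0)=+1→XOX/XOO/OX.*; (2,2)=-1→XOX/XOO/.XO
ply 4: XOX/XOO/OX. is terminal -1 (X); from .OX/X.O/.X. depth 6

O winning at [.OX/X.O/.X.]: True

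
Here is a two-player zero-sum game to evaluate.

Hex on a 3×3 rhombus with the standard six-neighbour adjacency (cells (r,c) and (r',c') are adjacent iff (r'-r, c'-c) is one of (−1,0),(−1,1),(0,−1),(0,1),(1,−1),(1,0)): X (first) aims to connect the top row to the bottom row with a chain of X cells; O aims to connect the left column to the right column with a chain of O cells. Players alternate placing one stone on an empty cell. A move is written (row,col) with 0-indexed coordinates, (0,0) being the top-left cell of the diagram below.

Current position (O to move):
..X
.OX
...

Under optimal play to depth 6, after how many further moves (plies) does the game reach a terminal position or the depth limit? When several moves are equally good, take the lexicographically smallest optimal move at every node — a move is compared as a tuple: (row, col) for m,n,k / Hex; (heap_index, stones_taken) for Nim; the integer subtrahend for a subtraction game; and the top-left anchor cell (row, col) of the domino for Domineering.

PV length from [..X/.OX/...]: 6 plies

ply 1, O at ..X/.OX/... | (0,0)=-1→O.X/.OX/...*; (0,1)=-1→.OX/.OX/...; (1,0)=-1→..X/OOX/...; (2,0)=-1→..X/.OX/O..; (2,1)=-1→..X/.OX/.O.; (2,2)=-1→..X/.OX/..O
ply 2, X at O.X/.OX/... | (0,1)=+1→OXX/.OX/...*; (1,0)=+1→O.X/XOX/...; (2,0)=+1→O.X/.OX/X..; (2,1)=+1→O.X/.OX/.X.; (2,2)=+1→O.X/.OX/..X
ply 3, O at OXX/.OX/... | (1,0)=-1→OXX/OOX/...*; (2,0)=-1→OXX/.OX/O..; (2,1)=-1→OXX/.OX/.O.; (2,2)=-1→OXX/.OX/..O
ply 4, X at OXX/OOX/... | (2,0)=+1→OXX/OOX/X..*; (2,1)=+1→OXX/OOX/.X.; (2,2)=+1→OXX/OOX/..X
ply 5, O at OXX/OOX/X.. | (2,1)=-1→OXX/OOX/XO.*; (2,2)=-1→OXX/OOX/X.O
ply 6, X at OXX/OOX/XO. | (2,2)=+1→OXX/OOX/XOX*
ply 7: OXX/OOX/XOX is terminal -1 (O); from ..X/.OX/... depth 6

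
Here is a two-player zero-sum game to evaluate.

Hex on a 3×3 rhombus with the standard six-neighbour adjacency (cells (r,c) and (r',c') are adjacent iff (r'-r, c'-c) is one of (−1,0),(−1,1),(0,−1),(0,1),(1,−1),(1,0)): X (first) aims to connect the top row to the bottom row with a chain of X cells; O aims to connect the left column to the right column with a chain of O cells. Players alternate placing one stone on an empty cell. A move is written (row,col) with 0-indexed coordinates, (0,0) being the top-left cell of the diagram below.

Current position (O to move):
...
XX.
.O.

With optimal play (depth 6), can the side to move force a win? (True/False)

O winning at [.../XX./.O.]: True

[.../XX./.O.] O move#1: (0,0):-1/O../XX./.O., (0,1):-1/.O./XX./.O., (0,2):-1/..O/XX./.O., (1,2):-1/.../XXO/.O., (2,0):+1/.../XX./OO.*, (2,2):-1/.../XX./.OO
[.../XX./OO.] X move#2: (0,0):-1/X../XX./OO.*, (0,1):-1/.X./XX./OO., (0,2):-1/..X/XX./OO., (1,2):-1/.../XXX/OO., (2,2):-1/.../XX./OOX
[X../XX./OO.] O move#3: (0,1):+1/XO./XX./OO.*, (0,2):+1/X.O/XX./OO., (1,2):+1/X../XXO/OO., (2,2):+1/X../XX./OOO
[XO./XX./OO.] X move#4: (0,2):-1/XOX/XX./OO.*, (1,2):-1/XO./XXX/OO., (2,2):-1/XO./XX./OOX
[XOX/XX./OO.] O move#5: (1,2):+1/XOX/XXO/OO.*, (2,2):+1/XOX/XX./OOO
[XOX/XXO/OO.] end (terminal -1, X#6); searched .../XX./.O. to 6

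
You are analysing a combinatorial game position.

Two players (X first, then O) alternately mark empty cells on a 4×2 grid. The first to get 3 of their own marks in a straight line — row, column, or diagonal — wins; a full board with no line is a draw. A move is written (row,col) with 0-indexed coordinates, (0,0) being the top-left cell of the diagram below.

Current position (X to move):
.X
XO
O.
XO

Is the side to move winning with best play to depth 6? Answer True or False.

X winning at [.X/XO/O./XO]: False

p1 X@[.X/XO/O./XO]: (0,0)[XX/XO/O./XO]-1 (2,1)[.X/XO/OX/XO]+0*
p2 O@[.X/XO/OX/XO]: (0,0)[OX/XO/OX/XO]+0*
p3 X@[OX/XO/OX/XO] terminal +0; root [.X/XO/O./XO] d6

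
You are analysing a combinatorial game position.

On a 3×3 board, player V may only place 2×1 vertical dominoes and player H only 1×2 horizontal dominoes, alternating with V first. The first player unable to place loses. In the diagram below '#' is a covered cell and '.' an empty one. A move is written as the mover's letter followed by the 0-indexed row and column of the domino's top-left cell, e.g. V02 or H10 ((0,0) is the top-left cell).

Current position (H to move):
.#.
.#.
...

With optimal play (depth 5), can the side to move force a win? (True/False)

[.#./.#./...] H move#1: H20:-1/.#./.#./##.*, H21:-1/.#./.#./.##
[.#./.#./##.] V move#2: V00:+1/##./##./##.*, V02:+1/.##/.##/##., V12:+1/.#./.##/###
[##./##./##.] end (terminal -1, H#3); searched .#./.#./... to 5

H winning at [.#./.#./...]: False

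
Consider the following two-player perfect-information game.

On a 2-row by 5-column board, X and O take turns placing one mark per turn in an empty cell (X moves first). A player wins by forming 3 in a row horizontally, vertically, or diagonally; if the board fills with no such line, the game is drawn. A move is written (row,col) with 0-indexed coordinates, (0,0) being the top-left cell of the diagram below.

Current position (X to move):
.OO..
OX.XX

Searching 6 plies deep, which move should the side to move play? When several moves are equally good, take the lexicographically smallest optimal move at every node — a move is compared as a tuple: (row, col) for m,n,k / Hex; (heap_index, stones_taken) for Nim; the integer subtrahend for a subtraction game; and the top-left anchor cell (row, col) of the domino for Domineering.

ply 1, X at .OO../OX.XX | (0,0)=-1→XOO../OX.XX; (0,3)=-1→.OOX./OX.XX; (0,4)=-1→.OO.X/OX.XX; (1,2)=+1→.OO../OXXXX*
ply 2: .OO../OXXXX is terminal -1 (O); from .OO../OX.XX depth 6

X's best at [.OO../OX.XX]: (1,2)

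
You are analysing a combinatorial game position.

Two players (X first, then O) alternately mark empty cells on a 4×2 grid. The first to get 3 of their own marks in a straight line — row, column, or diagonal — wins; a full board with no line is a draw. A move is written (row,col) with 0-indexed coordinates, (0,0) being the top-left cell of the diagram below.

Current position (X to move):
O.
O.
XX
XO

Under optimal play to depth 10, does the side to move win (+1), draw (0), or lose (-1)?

value(O./O./XX/XO, X) = 0

ply 1, X at O./O./XX/XO | (0,1)=+0→OX/O./XX/XO*; (1,1)=+0→O./OX/XX/XO
ply 2, O at OX/O./XX/XO | (1,1)=+0→OX/OO/XX/XO*
ply 3: OX/OO/XX/XO is terminal +0 (X); from O./O./XX/XO depth 10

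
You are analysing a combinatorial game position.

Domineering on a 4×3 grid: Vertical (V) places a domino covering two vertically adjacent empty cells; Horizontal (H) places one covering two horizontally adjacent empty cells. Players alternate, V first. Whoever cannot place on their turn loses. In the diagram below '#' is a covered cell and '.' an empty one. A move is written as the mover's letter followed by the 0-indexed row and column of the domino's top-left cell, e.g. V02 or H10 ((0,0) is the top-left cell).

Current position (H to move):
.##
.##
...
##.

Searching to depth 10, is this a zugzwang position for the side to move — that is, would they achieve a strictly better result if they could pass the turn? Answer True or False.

p1 H@[.##/.##/.../##.]: H20[.##/.##/##./##.]-1* H21[.##/.##/.##/##.]-1
p2 V@[.##/.##/##./##.]: V00[###/###/##./##.]+1* V22[.##/.##/###/###]+1
p3 H@[###/###/##./##.] terminal -1; root [.##/.##/.../##.] d10
suppose H passes — search the same position with V to move:
pass> p1 V@[.##/.##/.../##.]: V00[###/###/.../##.]-1 V10[.##/###/#../##.]-1 V22[.##/.##/..#/###]+1*
pass> p2 H@[.##/.##/..#/###]: H20[.##/.##/###/###]-1*
pass> p3 V@[.##/.##/###/###]: V00[###/###/###/###]+1*
pass> p4 H@[###/###/###/###] terminal -1; root [.##/.##/.../##.] d10
for H: play -1, pass -1

zugzwang(.##/.##/.../##., H) = False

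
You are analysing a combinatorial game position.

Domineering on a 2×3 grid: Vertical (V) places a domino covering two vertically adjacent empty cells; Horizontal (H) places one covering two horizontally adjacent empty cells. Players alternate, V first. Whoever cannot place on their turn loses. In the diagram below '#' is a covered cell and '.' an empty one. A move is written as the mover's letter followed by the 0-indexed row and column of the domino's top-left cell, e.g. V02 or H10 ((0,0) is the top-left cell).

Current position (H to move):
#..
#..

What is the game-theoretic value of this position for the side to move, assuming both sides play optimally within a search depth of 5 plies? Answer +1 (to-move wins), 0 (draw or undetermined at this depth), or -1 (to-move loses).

ply 1, H at #../#.. | H01=+1→###/#..*; H11=+1→#../###
ply 2: ###/#.. is terminal -1 (V); from #../#.. depth 5

value(#../#.., H) = +1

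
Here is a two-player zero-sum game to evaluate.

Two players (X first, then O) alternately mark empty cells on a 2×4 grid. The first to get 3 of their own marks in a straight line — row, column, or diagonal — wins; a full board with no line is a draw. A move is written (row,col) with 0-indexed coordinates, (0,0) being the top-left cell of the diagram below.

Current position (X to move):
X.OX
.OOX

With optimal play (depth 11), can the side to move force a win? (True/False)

X winning at [X.OX/.OOX]: False

p1 X@[X.OX/.OOX]: (0,1)[XXOX/.OOX]-1 (1,0)[X.OX/XOOX]+0*
p2 O@[X.OX/XOOX]: (0,1)[XOOX/XOOX]+0*
p3 X@[XOOX/XOOX] terminal +0; root [X.OX/.OOX] d11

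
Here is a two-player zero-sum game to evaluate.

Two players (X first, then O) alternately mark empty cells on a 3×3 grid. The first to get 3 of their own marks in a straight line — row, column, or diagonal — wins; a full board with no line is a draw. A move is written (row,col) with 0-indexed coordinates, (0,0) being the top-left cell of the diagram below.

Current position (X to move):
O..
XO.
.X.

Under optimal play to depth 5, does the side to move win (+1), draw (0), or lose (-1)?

value(O../XO./.X., X) = 0

p1 X@[O../XO./.X.]: (0,1)[OX./XO./.X.]-1 (0,2)[O.X/XO./.X.]-1 (1,2)[O../XOX/.X.]-1 (2,0)[O../XO./XX.]-1 (2,2)[O../XO./.XX]+0*
p2 O@[O../XO./.XX]: (0,1)[OO./XO./.XX]-1 (0,2)[O.O/XO./.XX]-1 (1,2)[O../XOO/.XX]-1 (2,0)[O../XO./OXX]+0*
p3 X@[O../XO./OXX]: (0,1)[OX./XO./OXX]-1 (0,2)[O.X/XO./OXX]+0* (1,2)[O../XOX/OXX]-1
p4 O@[O.X/XO./OXX]: (0,1)[OOX/XO./OXX]-1 (1,2)[O.X/XOO/OXX]+0*
p5 X@[O.X/XOO/OXX]: (0,1)[OXX/XOO/OXX]+0*
p6 O@[OXX/XOO/OXX] terminal +0; root [O../XO./.X.] d5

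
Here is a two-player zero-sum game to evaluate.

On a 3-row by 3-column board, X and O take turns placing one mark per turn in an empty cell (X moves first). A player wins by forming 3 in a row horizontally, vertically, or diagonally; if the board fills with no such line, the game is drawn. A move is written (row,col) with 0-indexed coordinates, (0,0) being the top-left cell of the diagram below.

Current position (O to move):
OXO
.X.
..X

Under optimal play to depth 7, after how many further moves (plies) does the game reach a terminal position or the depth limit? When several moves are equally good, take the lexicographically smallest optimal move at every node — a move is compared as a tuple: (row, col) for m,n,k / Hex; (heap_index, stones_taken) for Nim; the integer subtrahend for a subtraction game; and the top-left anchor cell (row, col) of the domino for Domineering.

[OXO/.X./..X] O move#1: (1,0):-1/OXO/OX./..X, (1,2):-1/OXO/.XO/..X, (2,0):-1/OXO/.X./O.X, (2,1):+0/OXO/.X./.OX*
[OXO/.X./.OX] X move#2: (1,0):+0/OXO/XX./.OX*, (1,2):+0/OXO/.XX/.OX, (2,0):+0/OXO/.X./XOX
[OXO/XX./.OX] O move#3: (1,2):+0/OXO/XXO/.OX*, (2,0):-1/OXO/XX./OOX
[OXO/XXO/.OX] X move#4: (2,0):+0/OXO/XXO/XOX*
[OXO/XXO/XOX] end (terminal +0, O#5); searched OXO/.X./..X to 7

PV length from [OXO/.X./..X]: 4 plies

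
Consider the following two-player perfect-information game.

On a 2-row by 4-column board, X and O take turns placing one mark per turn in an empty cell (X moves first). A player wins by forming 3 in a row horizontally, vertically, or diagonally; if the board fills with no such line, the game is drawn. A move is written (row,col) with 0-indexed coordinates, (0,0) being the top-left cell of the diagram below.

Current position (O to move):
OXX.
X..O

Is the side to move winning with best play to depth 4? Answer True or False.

p1 O@[OXX./X..O]: (0,3)[OXXO/X..O]+0* (1,1)[OXX./XO.O]-1 (1,2)[OXX./X.OO]-1
p2 X@[OXXO/X..O]: (1,1)[OXXO/XX.O]+0* (1,2)[OXXO/X.XO]+0
p3 O@[OXXO/XX.O]: (1,2)[OXXO/XXOO]+0*
p4 X@[OXXO/XXOO] terminal +0; root [OXX./X..O] d4

O winning at [OXX./X..O]: False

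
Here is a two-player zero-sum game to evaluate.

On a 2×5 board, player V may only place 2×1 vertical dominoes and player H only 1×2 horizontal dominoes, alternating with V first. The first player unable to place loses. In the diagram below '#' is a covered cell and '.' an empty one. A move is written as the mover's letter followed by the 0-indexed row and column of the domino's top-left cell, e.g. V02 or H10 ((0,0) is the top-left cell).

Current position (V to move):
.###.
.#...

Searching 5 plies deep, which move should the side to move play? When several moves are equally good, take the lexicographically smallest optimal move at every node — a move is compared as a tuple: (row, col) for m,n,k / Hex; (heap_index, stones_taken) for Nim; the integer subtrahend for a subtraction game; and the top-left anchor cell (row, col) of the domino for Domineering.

p1 V@[.###./.#...]: V00[####./##...]-1 V04[.####/.#..#]+1*
p2 H@[.####/.#..#]: H12[.####/.####]-1*
p3 V@[.####/.####]: V00[#####/#####]+1*
p4 H@[#####/#####] terminal -1; root [.###./.#...] d5

V's best at [.###./.#...]: V04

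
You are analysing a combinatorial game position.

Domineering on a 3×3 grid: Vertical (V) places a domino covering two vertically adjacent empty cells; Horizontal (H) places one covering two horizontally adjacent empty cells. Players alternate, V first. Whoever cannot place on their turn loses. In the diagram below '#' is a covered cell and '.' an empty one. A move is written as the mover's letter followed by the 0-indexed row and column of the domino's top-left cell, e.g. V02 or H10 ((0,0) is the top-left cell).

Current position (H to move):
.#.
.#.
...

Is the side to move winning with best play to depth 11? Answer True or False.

[.#./.#./...] H move#1: H20:-1/.#./.#./##.*, H21:-1/.#./.#./.##
[.#./.#./##.] V move#2: V00:+1/##./##./##.*, V02:+1/.##/.##/##., V12:+1/.#./.##/###
[##./##./##.] end (terminal -1, H#3); searched .#./.#./... to 11

H winning at [.#./.#./...]: False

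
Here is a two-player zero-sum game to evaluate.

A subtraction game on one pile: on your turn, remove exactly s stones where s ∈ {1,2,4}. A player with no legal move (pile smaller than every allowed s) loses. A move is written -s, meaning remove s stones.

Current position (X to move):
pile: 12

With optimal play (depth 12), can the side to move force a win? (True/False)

ply 1, X at 12 | -1=-1→11*; -2=-1→10; -4=-1→8
ply 2, O at 11 | -1=-1→10; -2=+1→9*; -4=-1→7
ply 3, X at 9 | -1=-1→8*; -2=-1→7; -4=-1→5
ply 4, O at 8 | -1=-1→7; -2=+1→6*; -4=-1→4
ply 5, X at 6 | -1=-1→5*; -2=-1→4; -4=-1→2
ply 6, O at 5 | -1=-1→4; -2=+1→3*; -4=-1→1
ply 7, X at 3 | -1=-1→2*; -2=-1→1
ply 8, O at 2 | -1=-1→1; -2=+1→0*
ply 9: 0 is terminal -1 (X); from 12 depth 12

X winning at [12]: False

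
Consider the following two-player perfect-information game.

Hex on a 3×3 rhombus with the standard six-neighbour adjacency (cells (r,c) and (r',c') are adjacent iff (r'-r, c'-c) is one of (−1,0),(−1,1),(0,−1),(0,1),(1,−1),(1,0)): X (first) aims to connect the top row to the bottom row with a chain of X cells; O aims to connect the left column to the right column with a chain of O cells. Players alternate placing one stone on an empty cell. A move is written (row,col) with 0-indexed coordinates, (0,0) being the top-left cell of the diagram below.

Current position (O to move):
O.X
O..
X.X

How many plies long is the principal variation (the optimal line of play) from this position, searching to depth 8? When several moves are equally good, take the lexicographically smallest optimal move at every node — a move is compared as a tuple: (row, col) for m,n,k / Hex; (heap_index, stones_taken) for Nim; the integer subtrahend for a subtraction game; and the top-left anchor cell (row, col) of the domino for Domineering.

PV length from [O.X/O../X.X]: 2 plies

[O.X/O../X.X] O move#1: (0,1):-1/OOX/O../X.X*, (1,1):-1/O.X/OO./X.X, (1,2):-1/O.X/O.O/X.X, (2,1):-1/O.X/O../XOX
[OOX/O../X.X] X move#2: (1,1):+1/OOX/OX./X.X*, (1,2):+1/OOX/O.X/X.X, (2,1):+1/OOX/O../XXX
[OOX/OX./X.X] end (terminal -1, O#3); searched O.X/O../X.X to 8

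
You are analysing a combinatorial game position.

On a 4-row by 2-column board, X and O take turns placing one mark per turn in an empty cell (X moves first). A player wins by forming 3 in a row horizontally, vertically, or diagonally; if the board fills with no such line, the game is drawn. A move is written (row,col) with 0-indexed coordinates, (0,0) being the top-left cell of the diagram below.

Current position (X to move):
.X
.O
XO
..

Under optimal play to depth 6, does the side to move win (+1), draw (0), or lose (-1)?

value(.X/.O/XO/.., X) = 0

ply 1, X at .X/.O/XO/.. | (0,0)=-1→XX/.O/XO/..; (1,0)=-1→.X/XO/XO/..; (3,0)=-1→.X/.O/XO/X.; (3,1)=+0→.X/.O/XO/.X*
ply 2, O at .X/.O/XO/.X | (0,0)=+0→OX/.O/XO/.X*; (1,0)=+0→.X/OO/XO/.X; (3,0)=+0→.X/.O/XO/OX
ply 3, X at OX/.O/XO/.X | (1,0)=+0→OX/XO/XO/.X*; (3,0)=+0→OX/.O/XO/XX
ply 4, O at OX/XO/XO/.X | (3,0)=+0→OX/XO/XO/OX*
ply 5: OX/XO/XO/OX is terminal +0 (X); from .X/.O/XO/.. depth 6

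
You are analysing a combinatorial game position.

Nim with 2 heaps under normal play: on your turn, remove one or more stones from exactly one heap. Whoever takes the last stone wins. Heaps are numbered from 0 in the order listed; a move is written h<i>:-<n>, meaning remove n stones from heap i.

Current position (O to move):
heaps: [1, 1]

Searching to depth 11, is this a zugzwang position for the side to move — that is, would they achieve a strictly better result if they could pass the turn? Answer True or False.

[(1,1)] O move#1: h0:-1:-1/(0,1)*, h1:-1:-1/(1,0)
[(0,1)] X move#2: h1:-1:+1/(0,0)*
[(0,0)] end (terminal -1, O#3); searched (1,1) to 11
pass branch (X moves first from the same position):
  | [(1,1)] X move#1: h0:-1:-1/(0,1)*, h1:-1:-1/(1,0)
  | [(0,1)] O move#2: h1:-1:+1/(0,0)*
  | [(0,0)] end (terminal -1, X#3); searched (1,1) to 11
O moving scores -1; O passing scores +1

zugzwang((1,1), O) = True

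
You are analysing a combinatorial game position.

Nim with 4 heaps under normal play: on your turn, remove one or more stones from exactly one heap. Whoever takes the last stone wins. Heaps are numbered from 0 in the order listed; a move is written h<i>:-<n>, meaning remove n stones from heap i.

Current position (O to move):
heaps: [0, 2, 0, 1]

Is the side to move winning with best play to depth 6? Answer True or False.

O winning at [(0,2,0,1)]: True

p1 O@[(0,2,0,1)]: h1:-1[(0,1,0,1)]+1* h1:-2[(0,0,0,1)]-1 h3:-1[(0,2,0,0)]-1
p2 X@[(0,1,0,1)]: h1:-1[(0,0,0,1)]-1* h3:-1[(0,1,0,0)]-1
p3 O@[(0,0,0,1)]: h3:-1[(0,0,0,0)]+1*
p4 X@[(0,0,0,0)] terminal -1; root [(0,2,0,1)] d6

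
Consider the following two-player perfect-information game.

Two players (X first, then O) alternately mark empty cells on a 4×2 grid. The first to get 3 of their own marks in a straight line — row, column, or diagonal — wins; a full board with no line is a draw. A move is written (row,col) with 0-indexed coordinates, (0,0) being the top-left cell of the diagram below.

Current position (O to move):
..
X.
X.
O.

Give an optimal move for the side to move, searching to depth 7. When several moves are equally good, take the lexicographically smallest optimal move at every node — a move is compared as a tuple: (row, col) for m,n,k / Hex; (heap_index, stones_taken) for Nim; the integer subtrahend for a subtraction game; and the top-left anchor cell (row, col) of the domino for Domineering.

ply 1, O at ../X./X./O. | (0,0)=+0→O./X./X./O.*; (0,1)=-1→.O/X./X./O.; (1,1)=-1→../XO/X./O.; (2,1)=-1→../X./XO/O.; (3,1)=-1→../X./X./OO
ply 2, X at O./X./X./O. | (0,1)=+0→OX/X./X./O.*; (1,1)=+0→O./XX/X./O.; (2,1)=+0→O./X./XX/O.; (3,1)=+0→O./X./X./OX
ply 3, O at OX/X./X./O. | (1,1)=+0→OX/XO/X./O.*; (2,1)=+0→OX/X./XO/O.; (3,1)=+0→OX/X./X./OO
ply 4, X at OX/XO/X./O. | (2,1)=+0→OX/XO/XX/O.*; (3,1)=+0→OX/XO/X./OX
ply 5, O at OX/XO/XX/O. | (3,1)=+0→OX/XO/XX/OO*
ply 6: OX/XO/XX/OO is terminal +0 (X); from ../X./X./O. depth 7

O's best at [../X./X./O.]: (0,0)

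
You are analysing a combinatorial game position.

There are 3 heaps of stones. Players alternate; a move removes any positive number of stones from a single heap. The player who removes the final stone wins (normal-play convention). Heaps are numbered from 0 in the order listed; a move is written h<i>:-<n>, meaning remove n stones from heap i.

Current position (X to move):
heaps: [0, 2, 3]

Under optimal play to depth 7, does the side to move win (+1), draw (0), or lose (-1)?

p1 X@[(0,2,3)]: h1:-1[(0,1,3)]-1 h1:-2[(0,0,3)]-1 h2:-1[(0,2,2)]+1* h2:-2[(0,2,1)]-1 h2:-3[(0,2,0)]-1
p2 O@[(0,2,2)]: h1:-1[(0,1,2)]-1* h1:-2[(0,0,2)]-1 h2:-1[(0,2,1)]-1 h2:-2[(0,2,0)]-1
p3 X@[(0,1,2)]: h1:-1[(0,0,2)]-1 h2:-1[(0,1,1)]+1* h2:-2[(0,1,0)]-1
p4 O@[(0,1,1)]: h1:-1[(0,0,1)]-1* h2:-1[(0,1,0)]-1
p5 X@[(0,0,1)]: h2:-1[(0,0,0)]+1*
p6 O@[(0,0,0)] terminal -1; root [(0,2,3)] d7

value((0,2,3), X) = +1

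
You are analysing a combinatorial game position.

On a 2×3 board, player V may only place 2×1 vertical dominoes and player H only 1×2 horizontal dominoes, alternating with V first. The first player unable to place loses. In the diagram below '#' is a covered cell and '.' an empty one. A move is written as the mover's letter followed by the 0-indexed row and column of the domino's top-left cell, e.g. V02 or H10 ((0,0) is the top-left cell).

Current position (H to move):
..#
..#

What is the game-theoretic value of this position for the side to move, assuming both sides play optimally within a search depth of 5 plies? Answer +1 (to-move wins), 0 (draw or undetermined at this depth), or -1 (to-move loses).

[..#/..#] H move#1: H00:+1/###/..#*, H10:+1/..#/###
[###/..#] end (terminal -1, V#2); searched ..#/..# to 5

value(..#/..#, H) = +1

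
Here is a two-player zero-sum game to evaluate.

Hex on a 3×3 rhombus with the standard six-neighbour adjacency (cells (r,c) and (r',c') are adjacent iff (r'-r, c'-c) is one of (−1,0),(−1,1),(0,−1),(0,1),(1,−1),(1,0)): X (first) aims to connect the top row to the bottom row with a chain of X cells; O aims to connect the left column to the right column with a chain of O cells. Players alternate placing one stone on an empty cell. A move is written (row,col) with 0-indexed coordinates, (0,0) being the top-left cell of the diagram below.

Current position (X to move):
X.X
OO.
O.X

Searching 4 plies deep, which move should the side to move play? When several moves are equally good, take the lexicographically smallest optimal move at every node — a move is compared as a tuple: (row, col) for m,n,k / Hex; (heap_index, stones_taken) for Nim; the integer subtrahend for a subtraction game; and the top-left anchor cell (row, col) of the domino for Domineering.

p1 X@[X.X/OO./O.X]: (0,1)[XXX/OO./O.X]-1 (1,2)[X.X/OOX/O.X]+1* (2,1)[X.X/OO./OXX]-1
p2 O@[X.X/OOX/O.X] terminal -1; root [X.X/OO./O.X] d4

X's best at [X.X/OO./O.X]: (1,2)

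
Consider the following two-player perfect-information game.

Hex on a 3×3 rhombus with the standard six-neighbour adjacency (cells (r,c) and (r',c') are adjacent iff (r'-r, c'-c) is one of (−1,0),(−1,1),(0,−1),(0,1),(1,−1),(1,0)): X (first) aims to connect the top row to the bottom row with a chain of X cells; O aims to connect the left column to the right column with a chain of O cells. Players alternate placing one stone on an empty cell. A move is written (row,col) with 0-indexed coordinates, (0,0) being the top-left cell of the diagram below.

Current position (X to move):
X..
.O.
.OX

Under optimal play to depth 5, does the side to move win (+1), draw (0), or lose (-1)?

value(X../.O./.OX, X) = -1

p1 X@[X../.O./.OX]: (0,1)[XX./.O./.OX]-1* (0,2)[X.X/.O./.OX]-1 (1,0)[X../XO./.OX]-1 (1,2)[X../.OX/.OX]-1 (2,0)[X../.O./XOX]-1
p2 O@[XX./.O./.OX]: (0,2)[XXO/.O./.OX]+1* (1,0)[XX./OO./.OX]+1 (1,2)[XX./.OO/.OX]+1 (2,0)[XX./.O./OOX]+1
p3 X@[XXO/.O./.OX]: (1,0)[XXO/XO./.OX]-1* (1,2)[XXO/.OX/.OX]-1 (2,0)[XXO/.O./XOX]-1
p4 O@[XXO/XO./.OX]: (1,2)[XXO/XOO/.OX]-1 (2,0)[XXO/XO./OOX]+1*
p5 X@[XXO/XO./OOX] terminal -1; root [X../.O./.OX] d5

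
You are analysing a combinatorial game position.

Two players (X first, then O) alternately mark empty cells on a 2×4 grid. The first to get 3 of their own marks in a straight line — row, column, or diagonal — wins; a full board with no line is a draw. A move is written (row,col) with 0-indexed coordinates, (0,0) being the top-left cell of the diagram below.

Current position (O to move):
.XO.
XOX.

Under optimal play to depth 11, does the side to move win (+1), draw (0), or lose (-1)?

p1 O@[.XO./XOX.]: (0,0)[OXO./XOX.]+0* (0,3)[.XOO/XOX.]+0 (1,3)[.XO./XOXO]+0
p2 X@[OXO./XOX.]: (0,3)[OXOX/XOX.]+0* (1,3)[OXO./XOXX]+0
p3 O@[OXOX/XOX.]: (1,3)[OXOX/XOXO]+0*
p4 X@[OXOX/XOXO] terminal +0; root [.XO./XOX.] d11

value(.XO./XOX., O) = 0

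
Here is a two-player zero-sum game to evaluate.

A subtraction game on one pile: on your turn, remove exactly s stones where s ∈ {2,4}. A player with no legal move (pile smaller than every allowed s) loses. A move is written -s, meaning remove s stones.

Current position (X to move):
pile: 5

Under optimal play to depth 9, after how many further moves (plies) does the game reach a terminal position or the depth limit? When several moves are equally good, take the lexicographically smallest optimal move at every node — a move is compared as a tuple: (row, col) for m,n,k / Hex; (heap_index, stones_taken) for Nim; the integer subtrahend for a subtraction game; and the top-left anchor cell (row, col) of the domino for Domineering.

PV length from [5]: 1 ply

[5] X move#1: -2:-1/3, -4:+1/1*
[1] end (terminal -1, O#2); searched 5 to 9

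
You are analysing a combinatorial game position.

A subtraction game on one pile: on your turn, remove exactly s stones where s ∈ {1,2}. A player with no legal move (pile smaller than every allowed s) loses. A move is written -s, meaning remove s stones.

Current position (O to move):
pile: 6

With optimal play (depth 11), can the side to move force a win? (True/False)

p1 O@[6]: -1[5]-1* -2[4]-1
p2 X@[5]: -1[4]-1 -2[3]+1*
p3 O@[3]: -1[2]-1* -2[1]-1
p4 X@[2]: -1[1]-1 -2[0]+1*
p5 O@[0] terminal -1; root [6] d11

O winning at [6]: False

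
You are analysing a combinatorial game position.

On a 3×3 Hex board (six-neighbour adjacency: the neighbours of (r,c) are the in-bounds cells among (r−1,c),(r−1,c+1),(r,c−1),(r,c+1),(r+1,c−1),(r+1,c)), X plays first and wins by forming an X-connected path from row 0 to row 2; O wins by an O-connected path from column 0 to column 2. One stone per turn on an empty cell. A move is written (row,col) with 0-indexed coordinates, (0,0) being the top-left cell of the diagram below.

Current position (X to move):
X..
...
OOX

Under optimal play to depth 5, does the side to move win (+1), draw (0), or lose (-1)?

value(X../.../OOX, X) = +1

[X../.../OOX] X move#1: (0,1):-1/XX./.../OOX, (0,2):-1/X.X/.../OOX, (1,0):-1/X../X../OOX, (1,1):-1/X../.X./OOX, (1,2):+1/X../..X/OOX*
[X../..X/OOX] O move#2: (0,1):-1/XO./..X/OOX*, (0,2):-1/X.O/..X/OOX, (1,0):-1/X../O.X/OOX, (1,1):-1/X../.OX/OOX
[XO./..X/OOX] X move#3: (0,2):+1/XOX/..X/OOX*, (1,0):+1/XO./X.X/OOX, (1,1):+1/XO./.XX/OOX
[XOX/..X/OOX] end (terminal -1, O#4); searched X../.../OOX to 5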